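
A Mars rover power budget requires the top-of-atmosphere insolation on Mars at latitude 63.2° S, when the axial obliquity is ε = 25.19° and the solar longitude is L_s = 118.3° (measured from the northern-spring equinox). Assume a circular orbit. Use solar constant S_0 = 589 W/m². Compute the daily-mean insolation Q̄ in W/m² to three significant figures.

Q̄ ≈ 6.67 W/m²

Solar declination: sin δ = sin ε · sin L_s = sin 25.19° × sin 118.3° = 0.37475, so δ = +22.009°.
cos h₀ = −tan(-63.2°) tan(+22.009°) = 0.8002, h₀ = 0.6432 rad.
Bracket: h₀ sin ϕ sin δ + cos ϕ cos δ sin h₀ = 0.6432×-0.89259×0.37475 + 0.45088×0.92713×0.59974 = -0.215149 + 0.250706 = 0.035557.
Q̄ = (S_0/π) × [bracket] = (589/π) × 0.035557 = 6.666 W/m².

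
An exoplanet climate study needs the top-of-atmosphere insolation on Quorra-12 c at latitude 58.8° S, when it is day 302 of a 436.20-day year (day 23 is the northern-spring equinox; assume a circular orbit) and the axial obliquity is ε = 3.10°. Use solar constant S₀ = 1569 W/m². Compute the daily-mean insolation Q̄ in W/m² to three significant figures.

Solar longitude: λ_s = 360° × (302 − 23)/436.20 = 230.261°.
sin δ = sin 3.10° × sin 230.261° = -0.04158, so δ = -2.383°.
cos H₀ = −tan(-58.8°) tan(-2.383°) = -0.0687, H₀ = 1.6396 rad.
Bracket: H₀ sin φ sin δ + cos φ cos δ sin H₀ = 1.6396×-0.85536×-0.04158 + 0.51803×0.99913×0.99764 = 0.058314 + 0.516358 = 0.574672.
Q̄ = (S₀/π) × [bracket] = (1569/π) × 0.574672 = 287.0 W/m².

Q̄ ≈ 287 W/m²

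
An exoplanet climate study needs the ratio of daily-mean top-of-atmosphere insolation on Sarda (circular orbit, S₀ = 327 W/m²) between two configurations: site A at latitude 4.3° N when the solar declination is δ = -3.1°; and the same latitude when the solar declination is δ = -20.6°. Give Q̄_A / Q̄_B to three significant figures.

Q̄_A / Q̄_B ≈ 1.11

— Configuration A (φ=+4.3°):
cos H₀ = −tan(+4.3°) tan(-3.100°) = 0.0041, H₀ = 1.5667 rad.
Bracket: H₀ sin φ sin δ + cos φ cos δ sin H₀ = 1.5667×0.07498×-0.05408 + 0.99719×0.99854×0.99999 = -0.006353 + 0.995724 = 0.989371.
Q̄ = (S₀/π) × [bracket] = (327/π) × 0.989371 = 102.98 W/m².
— Configuration B (φ=+4.3°):
cos H₀ = −tan(+4.3°) tan(-20.600°) = 0.0283, H₀ = 1.5425 rad.
Bracket: H₀ sin φ sin δ + cos φ cos δ sin H₀ = 1.5425×0.07498×-0.35184 + 0.99719×0.93606×0.99960 = -0.040693 + 0.933056 = 0.892363.
Q̄ = (S₀/π) × [bracket] = (327/π) × 0.892363 = 92.884 W/m².
Ratio Q̄_A / Q̄_B = 102.98 / 92.884 = 1.109.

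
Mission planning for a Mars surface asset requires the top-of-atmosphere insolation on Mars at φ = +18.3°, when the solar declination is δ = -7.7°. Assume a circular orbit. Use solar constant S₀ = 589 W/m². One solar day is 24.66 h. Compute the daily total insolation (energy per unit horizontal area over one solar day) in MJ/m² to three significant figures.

14.6 MJ/m²

cos H₀ = −tan(+18.3°) tan(-7.700°) = 0.0447, H₀ = 1.5261 rad.
Bracket: H₀ sin φ sin δ + cos φ cos δ sin H₀ = 1.5261×0.31399×-0.13399 + 0.94943×0.99098×0.99900 = -0.064205 + 0.939925 = 0.875720.
Q̄ = (S₀/π) × [bracket] = (589/π) × 0.875720 = 164.18 W/m².
Daily total = Q̄ × 24.66 h × 3600 s/h = 164.18 × 24.66 × 3600 / 10⁶ = 14.58 MJ/m².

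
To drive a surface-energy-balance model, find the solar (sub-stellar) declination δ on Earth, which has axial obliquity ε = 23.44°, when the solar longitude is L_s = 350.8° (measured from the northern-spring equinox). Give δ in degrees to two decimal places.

δ = -3.65°

sin δ = sin ε · sin L_s = sin 23.44° × sin 350.8° = -0.063599.
δ = arcsin(-0.063599) = -3.65°.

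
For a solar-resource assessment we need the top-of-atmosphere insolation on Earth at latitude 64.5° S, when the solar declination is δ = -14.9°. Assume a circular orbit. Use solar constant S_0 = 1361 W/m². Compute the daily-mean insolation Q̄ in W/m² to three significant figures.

cos h₀ = −tan(-64.5°) tan(-14.900°) = -0.5578, h₀ = 2.1626 rad.
Bracket: h₀ sin ϕ sin δ + cos ϕ cos δ sin h₀ = 2.1626×-0.90259×-0.25713 + 0.43051×0.96638×0.82994 = 0.501903 + 0.345285 = 0.847188.
Q̄ = (S_0/π) × [bracket] = (1361/π) × 0.847188 = 367.0 W/m².

Q̄ ≈ 367 W/m²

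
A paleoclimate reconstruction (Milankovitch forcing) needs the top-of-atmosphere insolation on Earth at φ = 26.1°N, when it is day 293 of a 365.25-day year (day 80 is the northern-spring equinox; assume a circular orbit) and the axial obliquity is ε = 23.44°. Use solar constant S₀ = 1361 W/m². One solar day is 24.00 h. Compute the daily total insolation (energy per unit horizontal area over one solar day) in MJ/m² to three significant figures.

28.0 MJ/m²

Solar longitude: λ_s = 360° × (293 − 80)/365.25 = 209.938°.
sin δ = sin 23.44° × sin 209.938° = -0.19852, so δ = -11.451°.
cos H₀ = −tan(+26.1°) tan(-11.451°) = 0.0992, H₀ = 1.4714 rad.
Bracket: H₀ sin φ sin δ + cos φ cos δ sin H₀ = 1.4714×0.43994×-0.19852 + 0.89803×0.98010×0.99506 = -0.128507 + 0.875811 = 0.747304.
Q̄ = (S₀/π) × [bracket] = (1361/π) × 0.747304 = 323.75 W/m².
Daily total = Q̄ × 24.00 h × 3600 s/h = 323.75 × 24.00 × 3600 / 10⁶ = 27.97 MJ/m².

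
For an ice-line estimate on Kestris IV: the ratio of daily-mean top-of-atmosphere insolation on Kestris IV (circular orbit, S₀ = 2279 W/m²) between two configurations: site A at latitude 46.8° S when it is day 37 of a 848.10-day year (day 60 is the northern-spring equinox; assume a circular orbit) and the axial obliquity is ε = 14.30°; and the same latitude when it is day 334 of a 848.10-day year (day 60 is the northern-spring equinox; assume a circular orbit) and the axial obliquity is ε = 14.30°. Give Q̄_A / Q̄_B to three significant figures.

— Configuration A (φ=-46.8°):
Solar longitude: λ_s = 360° × (37 − 60)/848.10 = -9.763°, i.e. -9.763° + 360° = 350.237°.
sin δ = sin 14.30° × sin 350.237° = -0.04188, so δ = -2.401°.
cos H₀ = −tan(-46.8°) tan(-2.401°) = -0.0446, H₀ = 1.6155 rad.
Bracket: H₀ sin φ sin δ + cos φ cos δ sin H₀ = 1.6155×-0.72897×-0.04188 + 0.68455×0.99912×0.99900 = 0.049320 + 0.683264 = 0.732584.
Q̄ = (S₀/π) × [bracket] = (2279/π) × 0.732584 = 531.44 W/m².
— Configuration B (φ=-46.8°):
Solar longitude: λ_s = 360° × (334 − 60)/848.10 = 116.307°.
sin δ = sin 14.30° × sin 116.307° = 0.22142, so δ = +12.792°.
cos H₀ = −tan(-46.8°) tan(+12.792°) = 0.2418, H₀ = 1.3266 rad.
Bracket: H₀ sin φ sin δ + cos φ cos δ sin H₀ = 1.3266×-0.72897×0.22142 + 0.68455×0.97518×0.97033 = -0.214125 + 0.647753 = 0.433628.
Q̄ = (S₀/π) × [bracket] = (2279/π) × 0.433628 = 314.57 W/m².
Ratio Q̄_A / Q̄_B = 531.44 / 314.57 = 1.689.

Q̄_A / Q̄_B ≈ 1.69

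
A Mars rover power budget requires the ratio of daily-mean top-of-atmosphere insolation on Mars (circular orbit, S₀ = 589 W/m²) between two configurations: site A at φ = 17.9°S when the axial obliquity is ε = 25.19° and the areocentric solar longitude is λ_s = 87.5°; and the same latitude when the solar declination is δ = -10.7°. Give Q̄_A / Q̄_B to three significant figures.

Q̄_A / Q̄_B ≈ 0.649

— Configuration A (φ=-17.9°):
sin δ = sin 25.19° × sin 87.5° = 0.42522, so δ = +25.164°.
cos H₀ = −tan(-17.9°) tan(+25.164°) = 0.1517, H₀ = 1.4185 rad.
Bracket: H₀ sin φ sin δ + cos φ cos δ sin H₀ = 1.4185×-0.30736×0.42522 + 0.95159×0.90509×0.98842 = -0.185392 + 0.851301 = 0.665909.
Q̄ = (S₀/π) × [bracket] = (589/π) × 0.665909 = 124.85 W/m².
— Configuration B (φ=-17.9°):
cos H₀ = −tan(-17.9°) tan(-10.700°) = -0.0610, H₀ = 1.6319 rad.
Bracket: H₀ sin φ sin δ + cos φ cos δ sin H₀ = 1.6319×-0.30736×-0.18567 + 0.95159×0.98261×0.99814 = 0.093129 + 0.933303 = 1.026432.
Q̄ = (S₀/π) × [bracket] = (589/π) × 1.026432 = 192.44 W/m².
Ratio Q̄_A / Q̄_B = 124.85 / 192.44 = 0.6488.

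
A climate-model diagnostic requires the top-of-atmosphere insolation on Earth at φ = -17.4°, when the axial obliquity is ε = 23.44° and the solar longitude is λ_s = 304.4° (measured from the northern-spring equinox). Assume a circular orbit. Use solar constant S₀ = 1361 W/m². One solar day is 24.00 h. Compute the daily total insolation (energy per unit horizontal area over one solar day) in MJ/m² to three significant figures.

39.7 MJ/m²

Solar declination: sin δ = sin ε · sin λ_s = sin 23.44° × sin 304.4° = -0.32822, so δ = -19.161°.
cos H₀ = −tan(-17.4°) tan(-19.161°) = -0.1089, H₀ = 1.6799 rad.
Bracket: H₀ sin φ sin δ + cos φ cos δ sin H₀ = 1.6799×-0.29904×-0.32822 + 0.95424×0.94460×0.99405 = 0.164884 + 0.896012 = 1.060896.
Q̄ = (S₀/π) × [bracket] = (1361/π) × 1.060896 = 459.60 W/m².
Daily total = Q̄ × 24.00 h × 3600 s/h = 459.60 × 24.00 × 3600 / 10⁶ = 39.71 MJ/m².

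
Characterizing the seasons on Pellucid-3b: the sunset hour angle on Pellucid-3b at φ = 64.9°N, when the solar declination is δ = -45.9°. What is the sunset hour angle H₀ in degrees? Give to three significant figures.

cos H₀ = −tan φ · tan δ = 2.2029 ≥ 1, so the host star never rises (polar night) and H₀ = 0.

H₀ = 0.00°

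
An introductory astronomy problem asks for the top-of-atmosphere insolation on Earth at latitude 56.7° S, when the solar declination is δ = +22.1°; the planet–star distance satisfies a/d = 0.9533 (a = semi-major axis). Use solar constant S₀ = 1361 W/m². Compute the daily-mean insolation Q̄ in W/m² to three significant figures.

Q̄ ≈ 45.5 W/m²

cos H₀ = −tan(-56.7°) tan(+22.100°) = 0.6182, H₀ = 0.9044 rad.
Bracket: H₀ sin φ sin δ + cos φ cos δ sin H₀ = 0.9044×-0.83581×0.37622 + 0.54902×0.92653×0.78605 = -0.284387 + 0.399851 = 0.115464.
Inverse-square distance factor (a/d)² = 0.9533² = 0.908781.
Q̄ = (S₀/π) × 0.908781 × [bracket] = (1361/π) × 0.908781 × 0.115464 = 45.46 W/m².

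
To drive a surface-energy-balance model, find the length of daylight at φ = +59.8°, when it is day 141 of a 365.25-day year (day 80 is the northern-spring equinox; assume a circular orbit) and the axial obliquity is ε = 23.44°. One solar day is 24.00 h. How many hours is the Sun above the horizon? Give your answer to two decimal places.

Solar longitude: λ_s = 360° × (141 − 80)/365.25 = 60.123°.
sin δ = sin 23.44° × sin 60.123° = 0.34492, so δ = +20.177°.
cos H₀ = −tan φ · tan δ = −tan(+59.8°) × tan(+20.177°) = -0.6314, so H₀ = 2.2541 rad = 129.15°.
Daylight = 2H₀/(2π) × 24.00 h = (2.2541/π) × 24.00 = 17.22 h.

17.22 h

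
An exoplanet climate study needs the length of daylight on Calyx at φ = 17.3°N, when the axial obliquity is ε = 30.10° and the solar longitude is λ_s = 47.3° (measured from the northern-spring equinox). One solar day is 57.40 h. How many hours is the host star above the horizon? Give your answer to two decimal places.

30.96 h

Solar declination: sin δ = sin ε · sin λ_s = sin 30.10° × sin 47.3° = 0.36857, so δ = +21.627°.
cos H₀ = −tan φ · tan δ = −tan(+17.3°) × tan(+21.627°) = -0.1235, so H₀ = 1.6946 rad = 97.09°.
Daylight = 2H₀/(2π) × 57.40 h = (1.6946/π) × 57.40 = 30.96 h.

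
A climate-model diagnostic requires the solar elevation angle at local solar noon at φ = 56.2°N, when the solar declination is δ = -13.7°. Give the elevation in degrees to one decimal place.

At local noon the hour angle is zero, so the zenith angle equals |φ − δ| = |+56.2° − (-13.700°)| = 69.900°.
Elevation = 90° − 69.900° = 20.1°.

20.1°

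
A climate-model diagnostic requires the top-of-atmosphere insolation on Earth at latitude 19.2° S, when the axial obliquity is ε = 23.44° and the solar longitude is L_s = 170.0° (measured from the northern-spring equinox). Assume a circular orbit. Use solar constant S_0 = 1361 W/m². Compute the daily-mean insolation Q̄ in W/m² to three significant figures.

Solar declination: sin δ = sin ε · sin L_s = sin 23.44° × sin 170.0° = 0.06908, so δ = +3.961°.
cos h₀ = −tan(-19.2°) tan(+3.961°) = 0.0241, h₀ = 1.5467 rad.
Bracket: h₀ sin ϕ sin δ + cos ϕ cos δ sin h₀ = 1.5467×-0.32887×0.06908 + 0.94438×0.99761×0.99971 = -0.035138 + 0.941850 = 0.906712.
Q̄ = (S_0/π) × [bracket] = (1361/π) × 0.906712 = 392.8 W/m².

Q̄ ≈ 393 W/m²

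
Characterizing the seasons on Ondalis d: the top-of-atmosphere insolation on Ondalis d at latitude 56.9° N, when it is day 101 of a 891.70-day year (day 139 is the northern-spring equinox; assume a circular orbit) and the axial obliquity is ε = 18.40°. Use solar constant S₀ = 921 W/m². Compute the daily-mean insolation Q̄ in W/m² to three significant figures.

Solar longitude: λ_s = 360° × (101 − 139)/891.70 = -15.341°, i.e. -15.341° + 360° = 344.659°.
sin δ = sin 18.40° × sin 344.659° = -0.08351, so δ = -4.790°.
cos H₀ = −tan(+56.9°) tan(-4.790°) = 0.1286, H₀ = 1.4419 rad.
Bracket: H₀ sin φ sin δ + cos φ cos δ sin H₀ = 1.4419×0.83772×-0.08351 + 0.54610×0.99651×0.99170 = -0.100872 + 0.539677 = 0.438805.
Q̄ = (S₀/π) × [bracket] = (921/π) × 0.438805 = 128.6 W/m².

Q̄ ≈ 129 W/m²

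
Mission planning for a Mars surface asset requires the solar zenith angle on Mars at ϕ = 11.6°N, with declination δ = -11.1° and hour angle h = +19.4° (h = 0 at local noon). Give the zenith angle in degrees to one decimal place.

cos θ_z = sin ϕ sin δ + cos ϕ cos δ cos h = -0.038712 + 0.906673 = 0.867961.
θ_z = arccos(0.867961) = 29.8°.

θ_z = 29.8°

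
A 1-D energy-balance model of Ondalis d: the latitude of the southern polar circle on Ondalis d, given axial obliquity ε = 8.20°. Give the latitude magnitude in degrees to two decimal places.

81.80°

The polar circle is the lowest latitude that experiences at least one full rotation of continuous darkness at the northern-summer solstice; it lies at |ϕ| = 90° − ε = 90° − 8.20° = 81.80°.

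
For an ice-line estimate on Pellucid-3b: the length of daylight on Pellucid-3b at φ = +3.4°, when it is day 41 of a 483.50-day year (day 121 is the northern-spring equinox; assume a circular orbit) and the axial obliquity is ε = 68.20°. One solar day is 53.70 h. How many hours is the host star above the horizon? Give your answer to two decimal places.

Solar longitude: λ_s = 360° × (41 − 121)/483.50 = -59.566°, i.e. -59.566° + 360° = 300.434°.
sin δ = sin 68.20° × sin 300.434° = -0.80055, so δ = -53.183°.
cos H₀ = −tan φ · tan δ = −tan(+3.4°) × tan(-53.183°) = 0.0794, so H₀ = 1.4913 rad = 85.45°.
Daylight = 2H₀/(2π) × 53.70 h = (1.4913/π) × 53.70 = 25.49 h.

25.49 h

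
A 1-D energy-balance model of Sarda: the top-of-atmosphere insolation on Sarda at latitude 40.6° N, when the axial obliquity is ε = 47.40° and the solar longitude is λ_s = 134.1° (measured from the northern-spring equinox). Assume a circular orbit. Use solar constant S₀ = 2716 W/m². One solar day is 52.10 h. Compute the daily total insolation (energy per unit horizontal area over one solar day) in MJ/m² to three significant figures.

207 MJ/m²

Solar declination: sin δ = sin ε · sin λ_s = sin 47.40° × sin 134.1° = 0.52861, so δ = +31.912°.
cos H₀ = −tan(+40.6°) tan(+31.912°) = -0.5337, H₀ = 2.1338 rad.
Bracket: H₀ sin φ sin δ + cos φ cos δ sin H₀ = 2.1338×0.65077×0.52861 + 0.75927×0.84886×0.84565 = 0.734035 + 0.545033 = 1.279068.
Q̄ = (S₀/π) × [bracket] = (2716/π) × 1.279068 = 1105.8 W/m².
Daily total = Q̄ × 52.10 h × 3600 s/h = 1105.8 × 52.10 × 3600 / 10⁶ = 207.4 MJ/m².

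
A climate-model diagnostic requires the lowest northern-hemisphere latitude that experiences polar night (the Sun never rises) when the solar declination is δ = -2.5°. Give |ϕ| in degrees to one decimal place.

|ϕ| = 87.5°

Polar night requires cos h₀ = −tan ϕ tan δ ≥ 1, i.e. tan ϕ tan δ ≤ −1.
The boundary is |tan ϕ| · |tan δ| = 1, so |ϕ| = 90° − |δ| = 90° − 2.5° = 87.5° in the northern hemisphere.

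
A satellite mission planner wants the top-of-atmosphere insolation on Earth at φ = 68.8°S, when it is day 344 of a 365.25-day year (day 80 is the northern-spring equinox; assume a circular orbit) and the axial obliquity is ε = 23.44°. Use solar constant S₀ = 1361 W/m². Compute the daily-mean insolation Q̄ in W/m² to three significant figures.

Q̄ ≈ 497 W/m²

Solar longitude: λ_s = 360° × (344 − 80)/365.25 = 260.205°.
sin δ = sin 23.44° × sin 260.205° = -0.39199, so δ = -23.078°.
cos H₀ = −tan(-68.8°) tan(-23.078°) = -1.0985 ≤ −1 ⇒ polar day, H₀ = π.
Bracket: H₀ sin φ sin δ + cos φ cos δ sin H₀ = 3.1416×-0.93232×-0.39199 + 0.36162×0.91997×0.00000 = 1.148130 + 0.000000 = 1.148130.
Q̄ = (S₀/π) × [bracket] = (1361/π) × 1.148130 = 497.4 W/m².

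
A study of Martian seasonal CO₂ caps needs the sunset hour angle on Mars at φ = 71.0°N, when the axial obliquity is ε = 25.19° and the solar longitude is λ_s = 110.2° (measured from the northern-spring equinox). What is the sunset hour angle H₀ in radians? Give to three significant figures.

Solar declination: sin δ = sin ε · sin λ_s = sin 25.19° × sin 110.2° = 0.39944, so δ = +23.543°.
Sunrise equation: cos H₀ = −tan φ · tan δ = -1.2654 ≤ −1, so the Sun never sets (polar day) and H₀ = π.

H₀ = 3.14 rad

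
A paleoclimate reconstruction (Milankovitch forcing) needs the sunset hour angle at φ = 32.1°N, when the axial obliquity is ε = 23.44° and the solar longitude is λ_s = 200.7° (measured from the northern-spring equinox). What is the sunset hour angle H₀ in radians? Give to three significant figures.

H₀ = 1.48 rad

Solar declination: sin δ = sin ε · sin λ_s = sin 23.44° × sin 200.7° = -0.14061, so δ = -8.083°.
cos H₀ = −tan φ · tan δ = −tan(+32.1°) × tan(-8.083°) = 0.0891, so H₀ = 1.4816 rad = 84.89°.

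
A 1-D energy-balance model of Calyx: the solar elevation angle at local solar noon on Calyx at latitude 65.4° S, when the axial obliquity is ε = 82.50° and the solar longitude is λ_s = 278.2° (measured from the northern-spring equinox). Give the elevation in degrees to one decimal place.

Solar declination: sin δ = sin ε · sin λ_s = sin 82.50° × sin 278.2° = -0.98131, so δ = -78.905°.
At local noon the hour angle is zero, so the zenith angle equals |φ − δ| = |-65.4° − (-78.905°)| = 13.505°.
Elevation = 90° − 13.505° = 76.5°.

76.5°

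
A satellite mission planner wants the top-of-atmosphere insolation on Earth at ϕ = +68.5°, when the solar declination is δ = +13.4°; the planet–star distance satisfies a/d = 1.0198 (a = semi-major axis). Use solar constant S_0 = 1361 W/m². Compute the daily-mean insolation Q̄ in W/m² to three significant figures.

cos h₀ = −tan(+68.5°) tan(+13.400°) = -0.6048, h₀ = 2.2203 rad.
Bracket: h₀ sin ϕ sin δ + cos ϕ cos δ sin h₀ = 2.2203×0.93042×0.23175 + 0.36650×0.97278×0.79638 = 0.478752 + 0.283928 = 0.762680.
Inverse-square distance factor (a/d)² = 1.0198² = 1.039992.
Q̄ = (S_0/π) × 1.039992 × [bracket] = (1361/π) × 1.039992 × 0.762680 = 343.6 W/m².

Q̄ ≈ 344 W/m²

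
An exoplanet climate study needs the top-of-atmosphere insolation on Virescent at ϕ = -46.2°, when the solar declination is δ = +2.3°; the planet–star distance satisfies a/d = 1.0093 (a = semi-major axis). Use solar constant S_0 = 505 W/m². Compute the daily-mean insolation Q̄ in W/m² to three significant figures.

Q̄ ≈ 106 W/m²

cos h₀ = −tan(-46.2°) tan(+2.300°) = 0.0419, h₀ = 1.5289 rad.
Bracket: h₀ sin ϕ sin δ + cos ϕ cos δ sin h₀ = 1.5289×-0.72176×0.04013 + 0.69214×0.99919×0.99912 = -0.044283 + 0.690971 = 0.646688.
Inverse-square distance factor (a/d)² = 1.0093² = 1.018686.
Q̄ = (S_0/π) × 1.018686 × [bracket] = (505/π) × 1.018686 × 0.646688 = 105.9 W/m².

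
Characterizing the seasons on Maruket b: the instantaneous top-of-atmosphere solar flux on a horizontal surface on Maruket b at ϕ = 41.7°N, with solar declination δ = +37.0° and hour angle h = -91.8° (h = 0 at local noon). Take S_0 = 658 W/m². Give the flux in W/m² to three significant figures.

251 W/m²

cos θ_z = sin ϕ sin δ + cos ϕ cos δ cos h = 0.400346 + -0.018730 = 0.381616.
Flux = S_0 · cos θ_z = 658 × 0.381616 = 251.1 W/m².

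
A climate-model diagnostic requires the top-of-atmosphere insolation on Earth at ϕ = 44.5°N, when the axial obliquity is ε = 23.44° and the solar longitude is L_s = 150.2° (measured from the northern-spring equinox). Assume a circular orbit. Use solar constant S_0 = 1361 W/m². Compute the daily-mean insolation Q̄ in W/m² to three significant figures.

Q̄ ≈ 403 W/m²

Solar declination: sin δ = sin ε · sin L_s = sin 23.44° × sin 150.2° = 0.19769, so δ = +11.402°.
cos h₀ = −tan(+44.5°) tan(+11.402°) = -0.1982, h₀ = 1.7703 rad.
Bracket: h₀ sin ϕ sin δ + cos ϕ cos δ sin h₀ = 1.7703×0.70091×0.19769 + 0.71325×0.98026×0.98017 = 0.245298 + 0.685306 = 0.930604.
Q̄ = (S_0/π) × [bracket] = (1361/π) × 0.930604 = 403.2 W/m².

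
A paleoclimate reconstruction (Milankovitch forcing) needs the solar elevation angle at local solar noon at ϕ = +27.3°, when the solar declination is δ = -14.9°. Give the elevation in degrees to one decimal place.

47.8°

At local noon the hour angle is zero, so the zenith angle equals |ϕ − δ| = |+27.3° − (-14.900°)| = 42.200°.
Elevation = 90° − 42.200° = 47.8°.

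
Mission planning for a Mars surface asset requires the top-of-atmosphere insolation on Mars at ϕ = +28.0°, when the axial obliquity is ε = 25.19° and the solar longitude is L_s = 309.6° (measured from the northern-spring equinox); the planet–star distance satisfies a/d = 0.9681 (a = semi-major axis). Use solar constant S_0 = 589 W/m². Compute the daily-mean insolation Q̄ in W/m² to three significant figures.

Q̄ ≈ 107 W/m²

Solar declination: sin δ = sin ε · sin L_s = sin 25.19° × sin 309.6° = -0.32795, so δ = -19.144°.
cos h₀ = −tan(+28.0°) tan(-19.144°) = 0.1846, h₀ = 1.3852 rad.
Bracket: h₀ sin ϕ sin δ + cos ϕ cos δ sin h₀ = 1.3852×0.46947×-0.32795 + 0.88295×0.94470×0.98282 = -0.213269 + 0.819793 = 0.606524.
Inverse-square distance factor (a/d)² = 0.9681² = 0.937218.
Q̄ = (S_0/π) × 0.937218 × [bracket] = (589/π) × 0.937218 × 0.606524 = 106.6 W/m².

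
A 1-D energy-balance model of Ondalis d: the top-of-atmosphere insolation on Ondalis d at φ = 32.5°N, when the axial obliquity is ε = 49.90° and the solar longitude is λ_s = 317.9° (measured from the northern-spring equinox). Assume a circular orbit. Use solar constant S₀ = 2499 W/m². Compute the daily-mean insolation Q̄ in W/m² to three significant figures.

Q̄ ≈ 274 W/m²

Solar declination: sin δ = sin ε · sin λ_s = sin 49.90° × sin 317.9° = -0.51282, so δ = -30.852°.
cos H₀ = −tan(+32.5°) tan(-30.852°) = 0.3806, H₀ = 1.1804 rad.
Bracket: H₀ sin φ sin δ + cos φ cos δ sin H₀ = 1.1804×0.53730×-0.51282 + 0.84339×0.85849×0.92476 = -0.325245 + 0.669565 = 0.344320.
Q̄ = (S₀/π) × [bracket] = (2499/π) × 0.344320 = 273.9 W/m².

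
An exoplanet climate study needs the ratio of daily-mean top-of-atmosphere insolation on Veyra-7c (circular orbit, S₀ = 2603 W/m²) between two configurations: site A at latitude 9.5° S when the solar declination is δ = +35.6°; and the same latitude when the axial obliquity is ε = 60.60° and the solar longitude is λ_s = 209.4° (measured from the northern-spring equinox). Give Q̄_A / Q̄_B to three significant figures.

Q̄_A / Q̄_B ≈ 0.653

— Configuration A (φ=-9.5°):
cos H₀ = −tan(-9.5°) tan(+35.600°) = 0.1198, H₀ = 1.4507 rad.
Bracket: H₀ sin φ sin δ + cos φ cos δ sin H₀ = 1.4507×-0.16505×0.58212 + 0.98629×0.81310×0.99280 = -0.139382 + 0.796178 = 0.656796.
Q̄ = (S₀/π) × [bracket] = (2603/π) × 0.656796 = 544.20 W/m².
— Configuration B (φ=-9.5°):
Solar declination: sin δ = sin ε · sin λ_s = sin 60.60° × sin 209.4° = -0.42768, so δ = -25.321°.
cos H₀ = −tan(-9.5°) tan(-25.321°) = -0.0792, H₀ = 1.6501 rad.
Bracket: H₀ sin φ sin δ + cos φ cos δ sin H₀ = 1.6501×-0.16505×-0.42768 + 0.98629×0.90393×0.99686 = 0.116478 + 0.888738 = 1.005216.
Q̄ = (S₀/π) × [bracket] = (2603/π) × 1.005216 = 832.88 W/m².
Ratio Q̄_A / Q̄_B = 544.20 / 832.88 = 0.6534.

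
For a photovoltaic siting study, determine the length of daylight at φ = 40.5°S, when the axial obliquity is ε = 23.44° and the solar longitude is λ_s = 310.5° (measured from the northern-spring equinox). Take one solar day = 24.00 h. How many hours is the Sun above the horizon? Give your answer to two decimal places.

Solar declination: sin δ = sin ε · sin λ_s = sin 23.44° × sin 310.5° = -0.30248, so δ = -17.607°.
cos H₀ = −tan φ · tan δ = −tan(-40.5°) × tan(-17.607°) = -0.2710, so H₀ = 1.8453 rad = 105.73°.
Daylight = 2H₀/(2π) × 24.00 h = (1.8453/π) × 24.00 = 14.10 h.

14.10 h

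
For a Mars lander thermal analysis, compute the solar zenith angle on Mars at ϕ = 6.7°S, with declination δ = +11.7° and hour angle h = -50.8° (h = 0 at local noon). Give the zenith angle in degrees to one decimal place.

θ_z = 53.8°

cos θ_z = sin ϕ sin δ + cos ϕ cos δ cos h = -0.023659 + 0.614671 = 0.591012.
θ_z = arccos(0.591012) = 53.8°.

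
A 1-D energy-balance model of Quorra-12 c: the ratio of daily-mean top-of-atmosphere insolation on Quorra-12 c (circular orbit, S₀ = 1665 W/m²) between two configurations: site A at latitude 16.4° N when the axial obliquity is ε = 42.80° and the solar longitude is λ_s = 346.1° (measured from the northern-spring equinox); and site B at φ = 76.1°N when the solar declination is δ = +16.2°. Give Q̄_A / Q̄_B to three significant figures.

— Configuration A (φ=+16.4°):
Solar declination: sin δ = sin ε · sin λ_s = sin 42.80° × sin 346.1° = -0.16322, so δ = -9.394°.
cos H₀ = −tan(+16.4°) tan(-9.394°) = 0.0487, H₀ = 1.5221 rad.
Bracket: H₀ sin φ sin δ + cos φ cos δ sin H₀ = 1.5221×0.28234×-0.16322 + 0.95931×0.98659×0.99881 = -0.070144 + 0.945319 = 0.875175.
Q̄ = (S₀/π) × [bracket] = (1665/π) × 0.875175 = 463.83 W/m².
— Configuration B (φ=+76.1°):
cos H₀ = −tan(+76.1°) tan(+16.200°) = -1.1740 ≤ −1 ⇒ polar day, H₀ = π.
Bracket: H₀ sin φ sin δ + cos φ cos δ sin H₀ = 3.1416×0.97072×0.27899 + 0.24023×0.96029×0.00000 = 0.850812 + 0.000000 = 0.850812.
Q̄ = (S₀/π) × [bracket] = (1665/π) × 0.850812 = 450.92 W/m².
Ratio Q̄_A / Q̄_B = 463.83 / 450.92 = 1.029.

Q̄_A / Q̄_B ≈ 1.03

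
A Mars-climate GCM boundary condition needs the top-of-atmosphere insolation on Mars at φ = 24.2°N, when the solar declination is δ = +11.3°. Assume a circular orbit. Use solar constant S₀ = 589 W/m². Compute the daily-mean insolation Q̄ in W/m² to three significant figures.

cos H₀ = −tan(+24.2°) tan(+11.300°) = -0.0898, H₀ = 1.6607 rad.
Bracket: H₀ sin φ sin δ + cos φ cos δ sin H₀ = 1.6607×0.40992×0.19595 + 0.91212×0.98061×0.99596 = 0.133394 + 0.890820 = 1.024214.
Q̄ = (S₀/π) × [bracket] = (589/π) × 1.024214 = 192.0 W/m².

Q̄ ≈ 192 W/m²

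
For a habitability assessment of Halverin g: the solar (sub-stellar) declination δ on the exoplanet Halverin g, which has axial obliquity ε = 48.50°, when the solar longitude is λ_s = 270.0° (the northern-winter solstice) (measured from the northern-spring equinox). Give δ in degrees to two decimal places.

sin δ = sin ε · sin λ_s = sin 48.50° × sin 270.0° = -0.748956.
δ = arcsin(-0.748956) = -48.50°.

δ = -48.50°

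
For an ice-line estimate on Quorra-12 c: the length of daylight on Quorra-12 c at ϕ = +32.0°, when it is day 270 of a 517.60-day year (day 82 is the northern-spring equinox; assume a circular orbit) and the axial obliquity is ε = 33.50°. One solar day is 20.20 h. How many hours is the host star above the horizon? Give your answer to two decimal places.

Solar longitude: L_s = 360° × (270 − 82)/517.60 = 130.757°.
sin δ = sin 33.50° × sin 130.757° = 0.41808, so δ = +24.714°.
cos h₀ = −tan ϕ · tan δ = −tan(+32.0°) × tan(+24.714°) = -0.2876, so h₀ = 1.8625 rad = 106.71°.
Daylight = 2h₀/(2π) × 20.20 h = (1.8625/π) × 20.20 = 11.98 h.

11.98 h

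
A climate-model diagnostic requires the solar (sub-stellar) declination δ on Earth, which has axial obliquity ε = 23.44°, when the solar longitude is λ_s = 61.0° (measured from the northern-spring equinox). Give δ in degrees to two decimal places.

sin δ = sin ε · sin λ_s = sin 23.44° × sin 61.0° = 0.347914.
δ = arcsin(0.347914) = +20.36°.

δ = +20.36°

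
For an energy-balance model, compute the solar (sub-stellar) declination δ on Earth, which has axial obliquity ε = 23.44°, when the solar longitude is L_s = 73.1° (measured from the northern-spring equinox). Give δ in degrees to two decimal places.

sin δ = sin ε · sin L_s = sin 23.44° × sin 73.1° = 0.380609.
δ = arcsin(0.380609) = +22.37°.

δ = +22.37°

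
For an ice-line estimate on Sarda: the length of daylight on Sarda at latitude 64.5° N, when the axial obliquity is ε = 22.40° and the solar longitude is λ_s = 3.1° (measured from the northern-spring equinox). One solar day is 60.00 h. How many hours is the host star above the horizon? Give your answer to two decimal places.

30.83 h

Solar declination: sin δ = sin ε · sin λ_s = sin 22.40° × sin 3.1° = 0.02061, so δ = +1.181°.
cos H₀ = −tan φ · tan δ = −tan(+64.5°) × tan(+1.181°) = -0.0432, so H₀ = 1.6140 rad = 92.48°.
Daylight = 2H₀/(2π) × 60.00 h = (1.6140/π) × 60.00 = 30.83 h.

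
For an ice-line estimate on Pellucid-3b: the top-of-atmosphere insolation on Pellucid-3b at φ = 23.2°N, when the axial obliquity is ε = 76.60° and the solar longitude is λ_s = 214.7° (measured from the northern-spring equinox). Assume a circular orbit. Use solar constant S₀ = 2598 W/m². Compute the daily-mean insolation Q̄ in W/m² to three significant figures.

Q̄ ≈ 375 W/m²

Solar declination: sin δ = sin ε · sin λ_s = sin 76.60° × sin 214.7° = -0.55378, so δ = -33.627°.
cos H₀ = −tan(+23.2°) tan(-33.627°) = 0.2851, H₀ = 1.2817 rad.
Bracket: H₀ sin φ sin δ + cos φ cos δ sin H₀ = 1.2817×0.39394×-0.55378 + 0.91914×0.83266×0.95851 = -0.279611 + 0.733578 = 0.453967.
Q̄ = (S₀/π) × [bracket] = (2598/π) × 0.453967 = 375.4 W/m².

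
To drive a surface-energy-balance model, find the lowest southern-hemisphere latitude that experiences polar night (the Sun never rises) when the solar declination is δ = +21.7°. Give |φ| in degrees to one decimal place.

|φ| = 68.3°

Polar night requires cos H₀ = −tan φ tan δ ≥ 1, i.e. tan φ tan δ ≤ −1.
The boundary is |tan φ| · |tan δ| = 1, so |φ| = 90° − |δ| = 90° − 21.7° = 68.3° in the southern hemisphere.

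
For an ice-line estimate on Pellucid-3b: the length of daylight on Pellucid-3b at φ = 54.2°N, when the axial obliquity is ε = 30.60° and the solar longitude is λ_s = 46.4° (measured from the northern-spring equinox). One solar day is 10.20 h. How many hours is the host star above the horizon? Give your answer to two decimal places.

Solar declination: sin δ = sin ε · sin λ_s = sin 30.60° × sin 46.4° = 0.36863, so δ = +21.631°.
cos H₀ = −tan φ · tan δ = −tan(+54.2°) × tan(+21.631°) = -0.5498, so H₀ = 2.1530 rad = 123.36°.
Daylight = 2H₀/(2π) × 10.20 h = (2.1530/π) × 10.20 = 6.99 h.

6.99 h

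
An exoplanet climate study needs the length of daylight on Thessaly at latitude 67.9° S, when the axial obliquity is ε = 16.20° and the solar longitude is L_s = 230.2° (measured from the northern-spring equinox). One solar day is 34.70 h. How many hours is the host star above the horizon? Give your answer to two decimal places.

23.66 h

Solar declination: sin δ = sin ε · sin L_s = sin 16.20° × sin 230.2° = -0.21434, so δ = -12.377°.
cos h₀ = −tan ϕ · tan δ = −tan(-67.9°) × tan(-12.377°) = -0.5404, so h₀ = 2.1417 rad = 122.71°.
Daylight = 2h₀/(2π) × 34.70 h = (2.1417/π) × 34.70 = 23.66 h.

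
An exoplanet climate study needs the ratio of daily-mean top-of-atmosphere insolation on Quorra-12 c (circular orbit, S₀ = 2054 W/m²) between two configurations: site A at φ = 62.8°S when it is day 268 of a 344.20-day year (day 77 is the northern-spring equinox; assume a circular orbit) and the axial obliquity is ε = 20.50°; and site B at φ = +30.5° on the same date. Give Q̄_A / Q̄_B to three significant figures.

Q̄_A / Q̄_B ≈ 0.828

— Configuration A (φ=-62.8°):
Solar longitude: λ_s = 360° × (268 − 77)/344.20 = 199.768°.
sin δ = sin 20.50° × sin 199.768° = -0.11844, so δ = -6.802°.
cos H₀ = −tan(-62.8°) tan(-6.802°) = -0.2321, H₀ = 1.8050 rad.
Bracket: H₀ sin φ sin δ + cos φ cos δ sin H₀ = 1.8050×-0.88942×-0.11844 + 0.45710×0.99296×0.97269 = 0.190144 + 0.441486 = 0.631630.
Q̄ = (S₀/π) × [bracket] = (2054/π) × 0.631630 = 412.97 W/m².
— Configuration B (φ=+30.5°):
cos H₀ = −tan(+30.5°) tan(-6.802°) = 0.0703, H₀ = 1.5005 rad.
Bracket: H₀ sin φ sin δ + cos φ cos δ sin H₀ = 1.5005×0.50754×-0.11844 + 0.86163×0.99296×0.99753 = -0.090200 + 0.853451 = 0.763251.
Q̄ = (S₀/π) × [bracket] = (2054/π) × 0.763251 = 499.02 W/m².
Ratio Q̄_A / Q̄_B = 412.97 / 499.02 = 0.8276.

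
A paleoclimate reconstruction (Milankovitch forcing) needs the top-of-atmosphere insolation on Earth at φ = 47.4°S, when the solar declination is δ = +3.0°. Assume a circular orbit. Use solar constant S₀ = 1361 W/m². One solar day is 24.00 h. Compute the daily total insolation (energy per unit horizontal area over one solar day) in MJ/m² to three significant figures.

23.1 MJ/m²

cos H₀ = −tan(-47.4°) tan(+3.000°) = 0.0570, H₀ = 1.5138 rad.
Bracket: H₀ sin φ sin δ + cos φ cos δ sin H₀ = 1.5138×-0.73610×0.05234 + 0.67688×0.99863×0.99837 = -0.058323 + 0.674851 = 0.616528.
Q̄ = (S₀/π) × [bracket] = (1361/π) × 0.616528 = 267.09 W/m².
Daily total = Q̄ × 24.00 h × 3600 s/h = 267.09 × 24.00 × 3600 / 10⁶ = 23.08 MJ/m².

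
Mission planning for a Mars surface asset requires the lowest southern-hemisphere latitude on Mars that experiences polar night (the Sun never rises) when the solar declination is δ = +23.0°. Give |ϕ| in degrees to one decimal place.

|ϕ| = 67.0°

Polar night requires cos h₀ = −tan ϕ tan δ ≥ 1, i.e. tan ϕ tan δ ≤ −1.
The boundary is |tan ϕ| · |tan δ| = 1, so |ϕ| = 90° − |δ| = 90° − 23.0° = 67.0° in the southern hemisphere.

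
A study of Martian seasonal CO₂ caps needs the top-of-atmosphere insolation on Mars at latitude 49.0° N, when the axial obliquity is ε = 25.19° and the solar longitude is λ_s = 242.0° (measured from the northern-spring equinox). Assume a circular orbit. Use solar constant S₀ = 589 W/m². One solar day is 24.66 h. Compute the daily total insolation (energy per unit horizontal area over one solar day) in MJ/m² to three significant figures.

Solar declination: sin δ = sin ε · sin λ_s = sin 25.19° × sin 242.0° = -0.37580, so δ = -22.074°.
cos H₀ = −tan(+49.0°) tan(-22.074°) = 0.4665, H₀ = 1.0855 rad.
Bracket: H₀ sin φ sin δ + cos φ cos δ sin H₀ = 1.0855×0.75471×-0.37580 + 0.65606×0.92670×0.88452 = -0.307870 + 0.537762 = 0.229892.
Q̄ = (S₀/π) × [bracket] = (589/π) × 0.229892 = 43.101 W/m².
Daily total = Q̄ × 24.66 h × 3600 s/h = 43.101 × 24.66 × 3600 / 10⁶ = 3.826 MJ/m².

3.83 MJ/m²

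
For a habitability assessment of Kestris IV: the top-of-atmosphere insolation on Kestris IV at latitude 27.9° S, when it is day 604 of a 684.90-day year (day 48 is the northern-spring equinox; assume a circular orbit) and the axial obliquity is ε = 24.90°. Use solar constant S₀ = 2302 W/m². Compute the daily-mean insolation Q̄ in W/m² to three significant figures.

Solar longitude: λ_s = 360° × (604 − 48)/684.90 = 292.247°.
sin δ = sin 24.90° × sin 292.247° = -0.38969, so δ = -22.935°.
cos H₀ = −tan(-27.9°) tan(-22.935°) = -0.2240, H₀ = 1.7968 rad.
Bracket: H₀ sin φ sin δ + cos φ cos δ sin H₀ = 1.7968×-0.46793×-0.38969 + 0.88377×0.92094×0.97458 = 0.327642 + 0.793210 = 1.120852.
Q̄ = (S₀/π) × [bracket] = (2302/π) × 1.120852 = 821.3 W/m².

Q̄ ≈ 821 W/m²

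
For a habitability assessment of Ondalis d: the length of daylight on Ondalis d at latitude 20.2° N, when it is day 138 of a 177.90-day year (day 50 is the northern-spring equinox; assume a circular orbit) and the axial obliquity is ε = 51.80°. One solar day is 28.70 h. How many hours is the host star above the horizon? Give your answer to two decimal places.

Solar longitude: λ_s = 360° × (138 − 50)/177.90 = 178.078°.
sin δ = sin 51.80° × sin 178.078° = 0.02636, so δ = +1.511°.
cos H₀ = −tan φ · tan δ = −tan(+20.2°) × tan(+1.511°) = -0.0097, so H₀ = 1.5805 rad = 90.56°.
Daylight = 2H₀/(2π) × 28.70 h = (1.5805/π) × 28.70 = 14.44 h.

14.44 h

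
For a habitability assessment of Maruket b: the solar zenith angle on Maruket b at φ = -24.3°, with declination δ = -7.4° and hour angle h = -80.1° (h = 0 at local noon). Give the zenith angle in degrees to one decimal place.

θ_z = 78.0°

cos θ_z = sin φ sin δ + cos φ cos δ cos h = 0.053001 + 0.155392 = 0.208393.
θ_z = arccos(0.208393) = 78.0°.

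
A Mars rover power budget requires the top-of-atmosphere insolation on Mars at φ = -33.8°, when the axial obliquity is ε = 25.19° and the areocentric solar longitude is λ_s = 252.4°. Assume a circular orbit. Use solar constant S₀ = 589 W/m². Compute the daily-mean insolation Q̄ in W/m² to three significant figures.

Q̄ ≈ 215 W/m²

sin δ = sin 25.19° × sin 252.4° = -0.40570, so δ = -23.935°.
cos H₀ = −tan(-33.8°) tan(-23.935°) = -0.2971, H₀ = 1.8725 rad.
Bracket: H₀ sin φ sin δ + cos φ cos δ sin H₀ = 1.8725×-0.55630×-0.40570 + 0.83098×0.91401×0.95483 = 0.422606 + 0.725216 = 1.147822.
Q̄ = (S₀/π) × [bracket] = (589/π) × 1.147822 = 215.2 W/m².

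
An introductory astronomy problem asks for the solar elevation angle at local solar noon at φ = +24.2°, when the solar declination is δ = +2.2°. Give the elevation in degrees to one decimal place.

68.0°

At local noon the hour angle is zero, so the zenith angle equals |φ − δ| = |+24.2° − (+2.200°)| = 22.000°.
Elevation = 90° − 22.000° = 68.0°.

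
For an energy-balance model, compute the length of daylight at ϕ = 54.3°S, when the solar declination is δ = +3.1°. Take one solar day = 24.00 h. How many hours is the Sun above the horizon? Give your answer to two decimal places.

cos h₀ = −tan ϕ · tan δ = −tan(-54.3°) × tan(+3.100°) = 0.0754, so h₀ = 1.4954 rad = 85.68°.
Daylight = 2h₀/(2π) × 24.00 h = (1.4954/π) × 24.00 = 11.42 h.

11.42 h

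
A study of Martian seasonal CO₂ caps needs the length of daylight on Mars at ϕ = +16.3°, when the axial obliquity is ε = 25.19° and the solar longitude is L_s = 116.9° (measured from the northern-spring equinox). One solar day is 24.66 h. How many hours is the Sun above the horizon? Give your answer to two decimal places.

13.27 h

Solar declination: sin δ = sin ε · sin L_s = sin 25.19° × sin 116.9° = 0.37957, so δ = +22.307°.
cos h₀ = −tan ϕ · tan δ = −tan(+16.3°) × tan(+22.307°) = -0.1200, so h₀ = 1.6911 rad = 96.89°.
Daylight = 2h₀/(2π) × 24.66 h = (1.6911/π) × 24.66 = 13.27 h.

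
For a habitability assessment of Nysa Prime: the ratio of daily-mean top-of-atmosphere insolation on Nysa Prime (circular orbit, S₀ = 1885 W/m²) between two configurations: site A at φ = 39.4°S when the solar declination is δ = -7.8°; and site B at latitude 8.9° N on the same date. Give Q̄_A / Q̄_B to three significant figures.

— Configuration A (φ=-39.4°):
cos H₀ = −tan(-39.4°) tan(-7.800°) = -0.1125, H₀ = 1.6836 rad.
Bracket: H₀ sin φ sin δ + cos φ cos δ sin H₀ = 1.6836×-0.63473×-0.13572 + 0.77273×0.99075×0.99365 = 0.145035 + 0.760721 = 0.905756.
Q̄ = (S₀/π) × [bracket] = (1885/π) × 0.905756 = 543.47 W/m².
— Configuration B (φ=+8.9°):
cos H₀ = −tan(+8.9°) tan(-7.800°) = 0.0215, H₀ = 1.5493 rad.
Bracket: H₀ sin φ sin δ + cos φ cos δ sin H₀ = 1.5493×0.15471×-0.13572 + 0.98796×0.99075×0.99977 = -0.032531 + 0.978596 = 0.946065.
Q̄ = (S₀/π) × [bracket] = (1885/π) × 0.946065 = 567.65 W/m².
Ratio Q̄_A / Q̄_B = 543.47 / 567.65 = 0.9574.

Q̄_A / Q̄_B ≈ 0.957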